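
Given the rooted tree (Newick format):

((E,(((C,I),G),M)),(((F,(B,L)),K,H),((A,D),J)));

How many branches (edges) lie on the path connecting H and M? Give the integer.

6

The MRCA of H and M is the root of the tree.
From H up to that node: 3 branches. From M up to the same node: 3 branches. Total: 3 + 3 = 6.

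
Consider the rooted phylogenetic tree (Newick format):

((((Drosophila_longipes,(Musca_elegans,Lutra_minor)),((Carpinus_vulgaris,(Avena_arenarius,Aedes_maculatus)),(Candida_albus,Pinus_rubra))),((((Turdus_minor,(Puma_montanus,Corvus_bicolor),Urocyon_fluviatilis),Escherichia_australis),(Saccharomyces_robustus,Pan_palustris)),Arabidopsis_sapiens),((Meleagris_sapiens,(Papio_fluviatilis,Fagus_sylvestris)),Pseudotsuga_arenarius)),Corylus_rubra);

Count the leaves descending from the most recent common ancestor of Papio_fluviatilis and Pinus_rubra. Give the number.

The MRCA of Papio_fluviatilis and Pinus_rubra is the node subtending (((Drosophila_longipes,(Musca_elegans,Lutra_minor)),((Carpinus_vulgaris,(Avena_arenarius,Aedes_maculatus)),(Candida_albus,Pinus_rubra))),((((Turdus_minor,(Puma_montanus,Corvus_bicolor),Urocyon_fluviatilis),Escherichia_australis),(Saccharomyces_robustus,Pan_palustris)),Arabidopsis_sapiens),((Meleagris_sapiens,(Papio_fluviatilis,Fagus_sylvestris)),Pseudotsuga_arenarius)).
That clade contains 20 terminal taxa: Aedes_maculatus, Arabidopsis_sapiens, Avena_arenarius, Candida_albus, Carpinus_vulgaris, Corvus_bicolor, Drosophila_longipes, Escherichia_australis, Fagus_sylvestris, Lutra_minor, Meleagris_sapiens, Musca_elegans, Pan_palustris, Papio_fluviatilis, Pinus_rubra, Pseudotsuga_arenarius, Puma_montanus, Saccharomyces_robustus, Turdus_minor, Urocyon_fluviatilis.

20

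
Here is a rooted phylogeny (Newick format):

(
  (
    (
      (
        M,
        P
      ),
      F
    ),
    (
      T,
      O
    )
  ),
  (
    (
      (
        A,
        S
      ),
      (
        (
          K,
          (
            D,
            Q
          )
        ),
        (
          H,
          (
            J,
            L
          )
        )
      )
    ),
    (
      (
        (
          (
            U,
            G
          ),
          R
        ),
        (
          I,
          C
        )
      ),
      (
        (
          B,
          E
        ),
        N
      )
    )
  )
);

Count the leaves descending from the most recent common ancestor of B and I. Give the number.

The MRCA of B and I is the node subtending ((((U,G),R),(I,C)),((B,E),N)).
That clade contains 8 terminal taxa: B, C, E, G, I, N, R, U.

8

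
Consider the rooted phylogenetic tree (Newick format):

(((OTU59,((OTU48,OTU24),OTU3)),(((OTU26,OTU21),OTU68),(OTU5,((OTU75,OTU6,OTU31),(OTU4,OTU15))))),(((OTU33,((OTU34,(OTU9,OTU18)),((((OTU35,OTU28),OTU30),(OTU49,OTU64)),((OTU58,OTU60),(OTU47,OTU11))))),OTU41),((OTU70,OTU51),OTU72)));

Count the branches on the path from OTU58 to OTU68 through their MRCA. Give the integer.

12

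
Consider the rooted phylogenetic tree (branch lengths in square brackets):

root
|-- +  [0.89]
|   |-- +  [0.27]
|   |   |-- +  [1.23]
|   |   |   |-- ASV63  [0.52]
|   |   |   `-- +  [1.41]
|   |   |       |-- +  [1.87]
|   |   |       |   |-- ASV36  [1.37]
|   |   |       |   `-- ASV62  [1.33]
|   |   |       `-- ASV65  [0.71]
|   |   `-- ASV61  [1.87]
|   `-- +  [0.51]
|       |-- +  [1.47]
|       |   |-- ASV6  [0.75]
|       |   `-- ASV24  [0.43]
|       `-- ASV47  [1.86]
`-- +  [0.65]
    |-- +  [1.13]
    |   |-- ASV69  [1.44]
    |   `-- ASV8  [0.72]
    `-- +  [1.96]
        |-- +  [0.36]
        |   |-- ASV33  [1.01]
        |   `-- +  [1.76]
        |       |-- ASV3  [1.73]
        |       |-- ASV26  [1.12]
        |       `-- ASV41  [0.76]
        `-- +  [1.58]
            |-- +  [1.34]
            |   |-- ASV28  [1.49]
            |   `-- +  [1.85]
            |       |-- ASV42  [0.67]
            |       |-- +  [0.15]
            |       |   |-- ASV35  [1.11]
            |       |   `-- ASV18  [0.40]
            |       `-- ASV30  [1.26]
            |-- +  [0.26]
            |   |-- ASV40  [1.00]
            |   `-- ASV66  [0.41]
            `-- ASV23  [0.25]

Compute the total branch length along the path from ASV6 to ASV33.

The path runs ASV6 → … → MRCA → … → ASV33; the MRCA is the root of the tree.
Branch lengths along that path: 0.75 + 1.47 + 0.51 + 0.89 + 0.65 + 1.96 + 0.36 + 1.01 = 7.60.

7.60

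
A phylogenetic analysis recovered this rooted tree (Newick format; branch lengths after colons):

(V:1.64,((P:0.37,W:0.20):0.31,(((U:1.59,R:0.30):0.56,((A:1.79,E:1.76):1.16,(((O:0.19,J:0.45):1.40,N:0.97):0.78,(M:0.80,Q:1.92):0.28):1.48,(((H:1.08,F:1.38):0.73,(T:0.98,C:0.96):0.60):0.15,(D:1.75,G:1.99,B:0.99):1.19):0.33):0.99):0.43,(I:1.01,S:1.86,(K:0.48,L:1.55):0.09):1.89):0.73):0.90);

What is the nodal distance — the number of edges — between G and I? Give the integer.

The MRCA of G and I is the node subtending (((U,R),((A,E),(((O,J),N),(M,Q)),(((H,F),(T,C)),(D,G,B)))),(I,S,(K,L))).
From G up to that node: 5 branches. From I up to the same node: 2 branches. Total: 5 + 2 = 7.

7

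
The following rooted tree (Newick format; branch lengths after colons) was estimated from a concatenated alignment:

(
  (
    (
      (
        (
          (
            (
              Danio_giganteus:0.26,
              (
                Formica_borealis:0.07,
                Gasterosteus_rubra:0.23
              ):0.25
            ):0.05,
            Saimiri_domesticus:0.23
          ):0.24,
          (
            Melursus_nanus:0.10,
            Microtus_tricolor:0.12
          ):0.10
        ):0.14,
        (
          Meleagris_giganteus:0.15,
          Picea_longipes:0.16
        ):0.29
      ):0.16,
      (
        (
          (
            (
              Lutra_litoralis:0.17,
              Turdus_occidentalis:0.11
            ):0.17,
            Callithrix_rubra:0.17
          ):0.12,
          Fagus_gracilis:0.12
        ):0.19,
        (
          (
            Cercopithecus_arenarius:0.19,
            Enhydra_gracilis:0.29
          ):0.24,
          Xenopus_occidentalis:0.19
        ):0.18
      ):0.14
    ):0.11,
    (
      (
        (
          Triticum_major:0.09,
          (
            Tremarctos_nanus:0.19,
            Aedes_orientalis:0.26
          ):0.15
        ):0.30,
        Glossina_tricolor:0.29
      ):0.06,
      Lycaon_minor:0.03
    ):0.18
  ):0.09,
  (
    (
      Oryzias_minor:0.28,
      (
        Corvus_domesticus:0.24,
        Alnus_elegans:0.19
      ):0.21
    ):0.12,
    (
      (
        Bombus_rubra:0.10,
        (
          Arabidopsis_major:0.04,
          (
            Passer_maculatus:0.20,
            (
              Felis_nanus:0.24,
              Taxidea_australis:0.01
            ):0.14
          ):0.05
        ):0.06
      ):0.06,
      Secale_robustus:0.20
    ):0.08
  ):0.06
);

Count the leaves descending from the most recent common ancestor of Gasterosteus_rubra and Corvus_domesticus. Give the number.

29

The MRCA of Gasterosteus_rubra and Corvus_domesticus is the root, so the clade is the entire tree.
That clade contains 29 terminal taxa: Aedes_orientalis, Alnus_elegans, Arabidopsis_major, Bombus_rubra, Callithrix_rubra, Cercopithecus_arenarius, Corvus_domesticus, Danio_giganteus, Enhydra_gracilis, Fagus_gracilis, Felis_nanus, Formica_borealis, Gasterosteus_rubra, Glossina_tricolor, Lutra_litoralis, Lycaon_minor, Meleagris_giganteus, Melursus_nanus, Microtus_tricolor, Oryzias_minor, Passer_maculatus, Picea_longipes, Saimiri_domesticus, Secale_robustus, Taxidea_australis, Tremarctos_nanus, Triticum_major, Turdus_occidentalis, Xenopus_occidentalis.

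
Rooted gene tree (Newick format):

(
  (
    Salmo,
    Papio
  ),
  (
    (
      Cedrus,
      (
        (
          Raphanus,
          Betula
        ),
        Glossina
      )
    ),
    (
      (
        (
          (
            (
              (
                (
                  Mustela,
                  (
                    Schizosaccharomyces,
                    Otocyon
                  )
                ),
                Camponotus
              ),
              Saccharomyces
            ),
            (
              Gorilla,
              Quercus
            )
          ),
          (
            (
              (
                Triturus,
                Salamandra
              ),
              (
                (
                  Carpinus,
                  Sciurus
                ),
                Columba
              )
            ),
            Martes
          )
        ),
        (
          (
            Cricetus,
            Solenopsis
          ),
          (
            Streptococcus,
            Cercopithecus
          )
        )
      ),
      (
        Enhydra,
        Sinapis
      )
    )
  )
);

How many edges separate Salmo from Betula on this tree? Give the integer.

7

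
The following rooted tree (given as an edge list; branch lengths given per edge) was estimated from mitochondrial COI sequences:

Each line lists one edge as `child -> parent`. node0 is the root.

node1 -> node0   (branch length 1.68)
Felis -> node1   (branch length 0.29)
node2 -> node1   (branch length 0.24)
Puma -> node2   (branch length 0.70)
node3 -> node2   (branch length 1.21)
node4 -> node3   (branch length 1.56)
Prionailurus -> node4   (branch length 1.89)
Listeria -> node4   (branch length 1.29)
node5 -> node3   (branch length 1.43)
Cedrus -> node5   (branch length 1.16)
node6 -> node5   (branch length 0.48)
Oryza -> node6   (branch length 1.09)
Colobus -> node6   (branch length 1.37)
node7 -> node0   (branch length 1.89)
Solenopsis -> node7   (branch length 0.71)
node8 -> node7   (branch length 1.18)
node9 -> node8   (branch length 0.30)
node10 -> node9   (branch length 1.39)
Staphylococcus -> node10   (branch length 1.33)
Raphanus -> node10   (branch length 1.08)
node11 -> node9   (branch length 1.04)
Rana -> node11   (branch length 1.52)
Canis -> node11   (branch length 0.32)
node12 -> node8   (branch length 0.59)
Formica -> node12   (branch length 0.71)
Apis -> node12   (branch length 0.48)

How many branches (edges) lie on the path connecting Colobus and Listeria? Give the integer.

5

The MRCA of Colobus and Listeria is the node subtending ((Prionailurus,Listeria),(Cedrus,(Oryza,Colobus))).
From Colobus up to that node: 3 branches. From Listeria up to the same node: 2 branches. Total: 3 + 2 = 5.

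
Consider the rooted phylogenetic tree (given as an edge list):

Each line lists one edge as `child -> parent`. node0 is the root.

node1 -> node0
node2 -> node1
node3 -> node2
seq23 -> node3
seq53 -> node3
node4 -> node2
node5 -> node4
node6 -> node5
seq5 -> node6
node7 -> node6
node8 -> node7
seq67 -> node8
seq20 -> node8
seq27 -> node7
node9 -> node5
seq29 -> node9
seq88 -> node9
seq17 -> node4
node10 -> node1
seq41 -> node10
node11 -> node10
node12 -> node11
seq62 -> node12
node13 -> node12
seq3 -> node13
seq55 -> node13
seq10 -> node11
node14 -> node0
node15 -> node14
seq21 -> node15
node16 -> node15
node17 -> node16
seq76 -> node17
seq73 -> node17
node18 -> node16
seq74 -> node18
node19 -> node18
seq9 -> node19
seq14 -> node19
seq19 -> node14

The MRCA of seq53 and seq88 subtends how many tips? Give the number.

9

The MRCA of seq53 and seq88 is the node subtending ((seq23,seq53),(((seq5,((seq67,seq20),seq27)),(seq29,seq88)),seq17)).
That clade contains 9 terminal taxa: seq17, seq20, seq23, seq27, seq29, seq5, seq53, seq67, seq88.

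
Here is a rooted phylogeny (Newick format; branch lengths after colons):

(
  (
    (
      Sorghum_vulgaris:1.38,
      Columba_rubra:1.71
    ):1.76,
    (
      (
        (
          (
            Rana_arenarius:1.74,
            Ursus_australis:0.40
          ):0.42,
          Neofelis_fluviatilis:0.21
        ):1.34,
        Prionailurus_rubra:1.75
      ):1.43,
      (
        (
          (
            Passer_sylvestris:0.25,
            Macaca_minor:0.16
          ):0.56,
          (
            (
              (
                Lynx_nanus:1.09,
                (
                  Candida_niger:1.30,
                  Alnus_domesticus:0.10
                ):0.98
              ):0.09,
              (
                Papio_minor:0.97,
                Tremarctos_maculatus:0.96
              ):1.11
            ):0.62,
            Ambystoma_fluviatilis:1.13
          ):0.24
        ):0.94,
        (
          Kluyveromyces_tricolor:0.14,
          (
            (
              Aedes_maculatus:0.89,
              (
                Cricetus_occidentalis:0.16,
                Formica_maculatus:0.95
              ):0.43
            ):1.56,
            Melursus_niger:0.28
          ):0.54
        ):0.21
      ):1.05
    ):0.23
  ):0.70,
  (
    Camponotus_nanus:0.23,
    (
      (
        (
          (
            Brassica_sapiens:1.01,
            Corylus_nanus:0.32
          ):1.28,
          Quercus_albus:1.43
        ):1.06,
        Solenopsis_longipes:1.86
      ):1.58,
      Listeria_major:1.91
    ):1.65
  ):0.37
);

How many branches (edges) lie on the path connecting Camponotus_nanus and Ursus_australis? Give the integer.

The MRCA of Camponotus_nanus and Ursus_australis is the root of the tree.
From Camponotus_nanus up to that node: 2 branches. From Ursus_australis up to the same node: 6 branches. Total: 2 + 6 = 8.

8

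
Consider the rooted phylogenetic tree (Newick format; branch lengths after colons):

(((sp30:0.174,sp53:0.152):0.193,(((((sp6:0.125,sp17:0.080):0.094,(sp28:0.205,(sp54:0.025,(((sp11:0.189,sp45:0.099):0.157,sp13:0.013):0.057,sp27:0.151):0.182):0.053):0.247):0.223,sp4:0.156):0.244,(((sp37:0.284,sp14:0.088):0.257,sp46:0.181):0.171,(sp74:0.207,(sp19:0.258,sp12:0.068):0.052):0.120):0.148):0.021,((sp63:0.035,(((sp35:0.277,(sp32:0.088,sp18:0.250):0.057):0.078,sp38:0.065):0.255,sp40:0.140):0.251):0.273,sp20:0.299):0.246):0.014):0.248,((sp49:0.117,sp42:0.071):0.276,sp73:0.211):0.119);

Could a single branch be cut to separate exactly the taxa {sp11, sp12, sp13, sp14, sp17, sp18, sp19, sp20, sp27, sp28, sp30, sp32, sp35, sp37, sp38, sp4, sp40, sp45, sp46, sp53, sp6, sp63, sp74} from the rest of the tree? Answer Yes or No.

No

The MRCA of the listed taxa subtends ((sp30,sp53),(((((sp6,sp17),(sp28,(sp54,(((sp11,sp45),sp13),sp27)))),sp4),(((sp37,sp14),sp46),(sp74,(sp19,sp12)))),((sp63,(((sp35,(sp32,sp18)),sp38),sp40)),sp20))).
That clade also contains sp54, which is not in the proposed group, so the group is not monophyletic.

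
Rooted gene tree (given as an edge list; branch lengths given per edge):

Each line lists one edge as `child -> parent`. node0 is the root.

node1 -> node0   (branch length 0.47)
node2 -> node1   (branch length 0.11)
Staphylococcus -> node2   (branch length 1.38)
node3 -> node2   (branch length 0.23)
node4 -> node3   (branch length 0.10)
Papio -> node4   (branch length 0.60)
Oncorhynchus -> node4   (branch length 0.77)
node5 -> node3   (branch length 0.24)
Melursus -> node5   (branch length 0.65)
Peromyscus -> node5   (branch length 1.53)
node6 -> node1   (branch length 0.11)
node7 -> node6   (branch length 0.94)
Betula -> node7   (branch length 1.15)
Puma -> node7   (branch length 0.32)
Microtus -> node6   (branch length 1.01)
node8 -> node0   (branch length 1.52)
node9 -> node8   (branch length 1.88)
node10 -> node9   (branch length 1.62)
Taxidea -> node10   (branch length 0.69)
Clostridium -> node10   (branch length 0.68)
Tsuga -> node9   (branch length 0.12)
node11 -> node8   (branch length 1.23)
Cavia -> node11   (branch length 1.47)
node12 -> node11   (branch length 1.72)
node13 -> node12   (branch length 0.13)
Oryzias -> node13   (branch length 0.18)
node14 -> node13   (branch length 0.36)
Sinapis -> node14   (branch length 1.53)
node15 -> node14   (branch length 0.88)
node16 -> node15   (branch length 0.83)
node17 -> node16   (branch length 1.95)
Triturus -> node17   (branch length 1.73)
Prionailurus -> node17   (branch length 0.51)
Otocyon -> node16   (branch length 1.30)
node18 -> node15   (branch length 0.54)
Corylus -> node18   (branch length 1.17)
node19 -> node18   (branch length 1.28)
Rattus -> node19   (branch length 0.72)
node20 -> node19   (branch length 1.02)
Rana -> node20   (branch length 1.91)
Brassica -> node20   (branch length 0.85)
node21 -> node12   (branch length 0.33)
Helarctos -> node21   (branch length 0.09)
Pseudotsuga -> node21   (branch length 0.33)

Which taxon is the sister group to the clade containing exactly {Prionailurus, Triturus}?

Otocyon

The clade containing exactly {Prionailurus, Triturus} attaches to the tree at the node subtending ((Triturus,Prionailurus),Otocyon).
The other lineage descending from that same node — the sister group — is the single tip Otocyon.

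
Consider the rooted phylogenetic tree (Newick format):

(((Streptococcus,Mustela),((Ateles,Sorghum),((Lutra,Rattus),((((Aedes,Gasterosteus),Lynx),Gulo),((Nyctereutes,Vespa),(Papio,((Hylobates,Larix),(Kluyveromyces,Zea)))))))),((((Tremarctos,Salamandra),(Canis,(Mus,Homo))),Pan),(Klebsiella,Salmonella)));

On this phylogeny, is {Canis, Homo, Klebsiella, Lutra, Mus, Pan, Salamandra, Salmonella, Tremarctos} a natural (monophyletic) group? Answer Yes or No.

The MRCA of the listed taxa is the root, so the smallest clade containing them is the whole tree.
That clade also contains Aedes, Ateles, Gasterosteus, Gulo, Hylobates, Kluyveromyces, Larix, Lynx, Mustela, Nyctereutes, Papio, Rattus, Sorghum, Streptococcus, Vespa, Zea, which are not in the proposed group, so the group is not monophyletic.

No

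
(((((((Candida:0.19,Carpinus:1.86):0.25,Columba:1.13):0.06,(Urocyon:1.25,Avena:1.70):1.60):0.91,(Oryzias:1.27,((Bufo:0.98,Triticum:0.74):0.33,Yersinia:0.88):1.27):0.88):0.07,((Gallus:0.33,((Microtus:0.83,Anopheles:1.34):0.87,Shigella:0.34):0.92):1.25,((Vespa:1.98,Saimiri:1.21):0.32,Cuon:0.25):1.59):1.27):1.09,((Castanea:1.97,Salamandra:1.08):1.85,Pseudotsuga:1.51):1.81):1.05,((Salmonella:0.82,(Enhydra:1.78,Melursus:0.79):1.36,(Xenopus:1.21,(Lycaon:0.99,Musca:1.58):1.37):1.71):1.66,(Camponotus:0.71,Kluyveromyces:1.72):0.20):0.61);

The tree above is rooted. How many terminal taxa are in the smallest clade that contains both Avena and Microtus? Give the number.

16

The MRCA of Avena and Microtus is the node subtending (((((Candida,Carpinus),Columba),(Urocyon,Avena)),(Oryzias,((Bufo,Triticum),Yersinia))),((Gallus,((Microtus,Anopheles),Shigella)),((Vespa,Saimiri),Cuon))).
That clade contains 16 terminal taxa: Anopheles, Avena, Bufo, Candida, Carpinus, Columba, Cuon, Gallus, Microtus, Oryzias, Saimiri, Shigella, Triticum, Urocyon, Vespa, Yersinia.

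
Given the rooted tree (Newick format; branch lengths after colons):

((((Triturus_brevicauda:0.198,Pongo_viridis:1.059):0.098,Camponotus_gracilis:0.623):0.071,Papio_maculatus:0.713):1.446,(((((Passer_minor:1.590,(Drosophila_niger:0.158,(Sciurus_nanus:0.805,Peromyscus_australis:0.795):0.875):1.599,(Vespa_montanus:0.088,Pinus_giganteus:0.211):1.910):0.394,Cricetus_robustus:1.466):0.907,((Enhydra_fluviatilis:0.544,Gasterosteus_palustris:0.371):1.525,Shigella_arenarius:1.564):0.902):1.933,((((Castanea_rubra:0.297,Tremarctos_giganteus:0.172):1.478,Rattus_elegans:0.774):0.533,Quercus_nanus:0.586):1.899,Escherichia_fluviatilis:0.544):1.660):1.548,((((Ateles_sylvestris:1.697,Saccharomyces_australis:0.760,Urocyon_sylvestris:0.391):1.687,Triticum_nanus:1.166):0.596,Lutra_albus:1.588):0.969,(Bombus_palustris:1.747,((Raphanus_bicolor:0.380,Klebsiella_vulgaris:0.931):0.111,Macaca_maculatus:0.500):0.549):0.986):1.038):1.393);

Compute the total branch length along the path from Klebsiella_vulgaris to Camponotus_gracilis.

7.148

The path runs Klebsiella_vulgaris → … → MRCA → … → Camponotus_gracilis; the MRCA is the root of the tree.
Branch lengths along that path: 0.931 + 0.111 + 0.549 + 0.986 + 1.038 + 1.393 + 1.446 + 0.071 + 0.623 = 7.148.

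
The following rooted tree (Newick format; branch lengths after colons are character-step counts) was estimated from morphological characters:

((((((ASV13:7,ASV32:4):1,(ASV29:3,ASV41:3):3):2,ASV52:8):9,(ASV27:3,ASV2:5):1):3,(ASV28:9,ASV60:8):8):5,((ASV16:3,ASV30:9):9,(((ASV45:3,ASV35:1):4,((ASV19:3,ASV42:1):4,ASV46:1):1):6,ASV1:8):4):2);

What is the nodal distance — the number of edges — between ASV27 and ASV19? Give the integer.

10

The MRCA of ASV27 and ASV19 is the root of the tree.
From ASV27 up to that node: 4 branches. From ASV19 up to the same node: 6 branches. Total: 4 + 6 = 10.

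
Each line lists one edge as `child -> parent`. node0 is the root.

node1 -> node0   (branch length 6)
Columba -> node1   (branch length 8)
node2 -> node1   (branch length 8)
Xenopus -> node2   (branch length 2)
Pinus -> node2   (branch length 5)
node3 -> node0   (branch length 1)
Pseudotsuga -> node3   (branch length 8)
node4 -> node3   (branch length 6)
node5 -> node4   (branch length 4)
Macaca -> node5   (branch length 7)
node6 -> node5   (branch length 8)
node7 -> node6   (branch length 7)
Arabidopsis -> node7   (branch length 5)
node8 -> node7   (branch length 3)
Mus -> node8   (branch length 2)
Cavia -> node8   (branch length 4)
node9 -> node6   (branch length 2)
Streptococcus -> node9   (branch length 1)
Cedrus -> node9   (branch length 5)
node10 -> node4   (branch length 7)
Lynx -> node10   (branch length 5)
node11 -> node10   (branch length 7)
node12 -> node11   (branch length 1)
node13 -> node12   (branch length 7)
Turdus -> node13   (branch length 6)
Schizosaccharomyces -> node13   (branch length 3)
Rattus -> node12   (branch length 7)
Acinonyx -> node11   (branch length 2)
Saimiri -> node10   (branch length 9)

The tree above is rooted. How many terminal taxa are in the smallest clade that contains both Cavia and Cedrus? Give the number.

5

The MRCA of Cavia and Cedrus is the node subtending ((Arabidopsis,(Mus,Cavia)),(Streptococcus,Cedrus)).
That clade contains 5 terminal taxa: Arabidopsis, Cavia, Cedrus, Mus, Streptococcus.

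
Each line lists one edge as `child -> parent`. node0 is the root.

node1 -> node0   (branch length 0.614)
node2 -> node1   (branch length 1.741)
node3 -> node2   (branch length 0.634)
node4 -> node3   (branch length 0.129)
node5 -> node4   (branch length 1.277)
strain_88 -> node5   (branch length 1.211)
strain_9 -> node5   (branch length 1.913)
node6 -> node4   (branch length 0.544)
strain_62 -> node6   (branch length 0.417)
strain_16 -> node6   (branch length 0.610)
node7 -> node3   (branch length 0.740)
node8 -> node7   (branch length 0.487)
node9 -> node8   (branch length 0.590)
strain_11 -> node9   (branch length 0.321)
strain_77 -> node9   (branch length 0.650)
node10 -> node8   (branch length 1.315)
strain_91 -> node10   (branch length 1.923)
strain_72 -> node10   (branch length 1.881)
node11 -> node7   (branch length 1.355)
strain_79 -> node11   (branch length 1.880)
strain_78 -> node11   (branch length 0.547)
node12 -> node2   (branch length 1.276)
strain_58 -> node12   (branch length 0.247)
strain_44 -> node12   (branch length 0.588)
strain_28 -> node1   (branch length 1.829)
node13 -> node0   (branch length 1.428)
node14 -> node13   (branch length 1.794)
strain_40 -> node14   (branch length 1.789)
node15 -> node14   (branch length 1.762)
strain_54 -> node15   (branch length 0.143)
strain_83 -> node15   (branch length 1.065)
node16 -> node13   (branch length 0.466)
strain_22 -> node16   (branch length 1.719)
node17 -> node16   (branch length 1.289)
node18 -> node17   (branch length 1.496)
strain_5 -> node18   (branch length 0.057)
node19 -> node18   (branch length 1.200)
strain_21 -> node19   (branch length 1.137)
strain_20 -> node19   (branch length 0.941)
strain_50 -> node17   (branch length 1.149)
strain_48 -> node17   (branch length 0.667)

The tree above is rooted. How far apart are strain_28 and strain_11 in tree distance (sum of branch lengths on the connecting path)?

The path runs strain_28 → … → MRCA → … → strain_11; the MRCA is the node subtending (((((strain_88,strain_9),(strain_62,strain_16)),(((strain_11,strain_77),(strain_91,strain_72)),(strain_79,strain_78))),(strain_58,strain_44)),strain_28).
Branch lengths along that path: 1.829 + 1.741 + 0.634 + 0.740 + 0.487 + 0.590 + 0.321 = 6.342.

6.342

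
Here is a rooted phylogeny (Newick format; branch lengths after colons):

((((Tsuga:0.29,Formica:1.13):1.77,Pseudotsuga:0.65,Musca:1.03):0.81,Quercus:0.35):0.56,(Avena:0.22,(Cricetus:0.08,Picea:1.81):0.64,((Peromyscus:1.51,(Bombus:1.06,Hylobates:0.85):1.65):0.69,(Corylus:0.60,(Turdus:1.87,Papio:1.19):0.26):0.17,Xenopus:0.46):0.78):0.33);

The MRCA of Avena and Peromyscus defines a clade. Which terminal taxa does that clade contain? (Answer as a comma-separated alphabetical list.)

Tracing Avena: it sits inside (Avena,(Cricetus,Picea),((Peromyscus,(Bombus,Hylobates)),(Corylus,(Turdus,Papio)),Xenopus)).
Tracing Peromyscus: it sits inside (Peromyscus,(Bombus,Hylobates)).
The smallest clade enclosing both is (Avena,(Cricetus,Picea),((Peromyscus,(Bombus,Hylobates)),(Corylus,(Turdus,Papio)),Xenopus)); the answer is its 10 terminal taxa in alphabetical order.

Avena, Bombus, Corylus, Cricetus, Hylobates, Papio, Peromyscus, Picea, Turdus, Xenopus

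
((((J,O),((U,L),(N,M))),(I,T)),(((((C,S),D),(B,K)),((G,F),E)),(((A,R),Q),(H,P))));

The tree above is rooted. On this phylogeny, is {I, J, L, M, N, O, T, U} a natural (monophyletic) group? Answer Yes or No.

Yes

The most recent common ancestor of these taxa subtends (((J,O),((U,L),(N,M))),(I,T)).
That clade has exactly 8 tips — every listed taxon and nothing else — so the group is monophyletic.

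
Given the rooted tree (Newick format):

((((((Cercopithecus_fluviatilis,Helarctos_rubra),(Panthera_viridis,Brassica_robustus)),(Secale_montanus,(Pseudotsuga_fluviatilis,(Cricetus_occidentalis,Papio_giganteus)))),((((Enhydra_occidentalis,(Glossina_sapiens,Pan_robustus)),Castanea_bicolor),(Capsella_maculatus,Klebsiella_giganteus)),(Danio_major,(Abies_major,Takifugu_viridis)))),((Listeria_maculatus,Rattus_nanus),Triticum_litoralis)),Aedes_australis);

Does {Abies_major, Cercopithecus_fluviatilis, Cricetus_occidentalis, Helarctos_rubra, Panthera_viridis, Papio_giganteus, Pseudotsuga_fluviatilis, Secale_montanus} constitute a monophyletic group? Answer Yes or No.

No

The MRCA of the listed taxa subtends ((((Cercopithecus_fluviatilis,Helarctos_rubra),(Panthera_viridis,Brassica_robustus)),(Secale_montanus,(Pseudotsuga_fluviatilis,(Cricetus_occidentalis,Papio_giganteus)))),((((Enhydra_occidentalis,(Glossina_sapiens,Pan_robustus)),Castanea_bicolor),(Capsella_maculatus,Klebsiella_giganteus)),(Danio_major,(Abies_major,Takifugu_viridis)))).
That clade also contains Brassica_robustus, Capsella_maculatus, Castanea_bicolor, Danio_major, Enhydra_occidentalis, Glossina_sapiens, Klebsiella_giganteus, Pan_robustus, Takifugu_viridis, which are not in the proposed group, so the group is not monophyletic.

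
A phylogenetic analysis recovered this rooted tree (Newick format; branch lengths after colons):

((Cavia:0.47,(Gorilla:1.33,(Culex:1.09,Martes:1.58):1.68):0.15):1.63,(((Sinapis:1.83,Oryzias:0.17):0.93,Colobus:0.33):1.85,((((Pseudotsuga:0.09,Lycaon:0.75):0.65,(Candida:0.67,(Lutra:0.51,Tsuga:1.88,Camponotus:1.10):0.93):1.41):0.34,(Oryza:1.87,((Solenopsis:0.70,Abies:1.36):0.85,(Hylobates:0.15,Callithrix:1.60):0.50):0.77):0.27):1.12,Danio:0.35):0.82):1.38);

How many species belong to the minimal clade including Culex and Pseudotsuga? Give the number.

19

The MRCA of Culex and Pseudotsuga is the root, so the clade is the entire tree.
That clade contains 19 terminal taxa: Abies, Callithrix, Camponotus, Candida, Cavia, Colobus, Culex, Danio, Gorilla, Hylobates, Lutra, Lycaon, Martes, Oryza, Oryzias, Pseudotsuga, Sinapis, Solenopsis, Tsuga.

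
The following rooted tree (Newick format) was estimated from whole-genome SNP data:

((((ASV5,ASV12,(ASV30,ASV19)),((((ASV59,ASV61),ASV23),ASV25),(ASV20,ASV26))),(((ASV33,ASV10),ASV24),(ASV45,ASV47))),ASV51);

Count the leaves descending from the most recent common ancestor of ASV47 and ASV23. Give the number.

The MRCA of ASV47 and ASV23 is the node subtending (((ASV5,ASV12,(ASV30,ASV19)),((((ASV59,ASV61),ASV23),ASV25),(ASV20,ASV26))),(((ASV33,ASV10),ASV24),(ASV45,ASV47))).
That clade contains 15 terminal taxa: ASV10, ASV12, ASV19, ASV20, ASV23, ASV24, ASV25, ASV26, ASV30, ASV33, ASV45, ASV47, ASV5, ASV59, ASV61.

15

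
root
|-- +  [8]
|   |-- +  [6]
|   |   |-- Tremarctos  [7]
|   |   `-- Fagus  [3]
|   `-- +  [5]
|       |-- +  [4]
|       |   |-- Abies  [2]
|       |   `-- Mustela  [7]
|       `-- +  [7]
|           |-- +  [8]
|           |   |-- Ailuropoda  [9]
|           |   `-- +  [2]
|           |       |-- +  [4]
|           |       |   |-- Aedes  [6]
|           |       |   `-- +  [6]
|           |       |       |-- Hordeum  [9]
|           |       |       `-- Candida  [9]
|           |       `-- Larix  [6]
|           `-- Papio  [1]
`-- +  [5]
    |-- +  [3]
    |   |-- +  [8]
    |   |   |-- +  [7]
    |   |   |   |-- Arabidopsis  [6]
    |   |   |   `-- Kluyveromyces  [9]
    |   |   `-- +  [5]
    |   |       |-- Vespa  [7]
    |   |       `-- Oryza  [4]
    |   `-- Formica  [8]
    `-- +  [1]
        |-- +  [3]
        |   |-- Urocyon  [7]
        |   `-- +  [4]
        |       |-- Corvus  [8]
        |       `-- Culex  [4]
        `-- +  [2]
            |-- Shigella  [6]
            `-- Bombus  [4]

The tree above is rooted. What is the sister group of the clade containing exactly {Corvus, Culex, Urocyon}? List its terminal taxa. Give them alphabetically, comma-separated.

Bombus, Shigella

The clade containing exactly {Corvus, Culex, Urocyon} attaches to the tree at the node subtending ((Urocyon,(Corvus,Culex)),(Shigella,Bombus)).
The other lineage descending from that same node — the sister group — is (Shigella,Bombus); its 2 tips in alphabetical order are the answer.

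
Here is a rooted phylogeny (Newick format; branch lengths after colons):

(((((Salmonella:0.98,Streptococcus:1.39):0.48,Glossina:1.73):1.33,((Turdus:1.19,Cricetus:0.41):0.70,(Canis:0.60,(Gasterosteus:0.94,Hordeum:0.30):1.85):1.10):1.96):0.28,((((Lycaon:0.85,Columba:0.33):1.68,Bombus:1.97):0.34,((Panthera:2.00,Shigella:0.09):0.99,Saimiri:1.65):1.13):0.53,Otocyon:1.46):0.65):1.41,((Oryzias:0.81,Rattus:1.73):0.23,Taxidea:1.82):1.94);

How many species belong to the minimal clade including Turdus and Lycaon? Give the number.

15

The MRCA of Turdus and Lycaon is the node subtending ((((Salmonella,Streptococcus),Glossina),((Turdus,Cricetus),(Canis,(Gasterosteus,Hordeum)))),((((Lycaon,Columba),Bombus),((Panthera,Shigella),Saimiri)),Otocyon)).
That clade contains 15 terminal taxa: Bombus, Canis, Columba, Cricetus, Gasterosteus, Glossina, Hordeum, Lycaon, Otocyon, Panthera, Saimiri, Salmonella, Shigella, Streptococcus, Turdus.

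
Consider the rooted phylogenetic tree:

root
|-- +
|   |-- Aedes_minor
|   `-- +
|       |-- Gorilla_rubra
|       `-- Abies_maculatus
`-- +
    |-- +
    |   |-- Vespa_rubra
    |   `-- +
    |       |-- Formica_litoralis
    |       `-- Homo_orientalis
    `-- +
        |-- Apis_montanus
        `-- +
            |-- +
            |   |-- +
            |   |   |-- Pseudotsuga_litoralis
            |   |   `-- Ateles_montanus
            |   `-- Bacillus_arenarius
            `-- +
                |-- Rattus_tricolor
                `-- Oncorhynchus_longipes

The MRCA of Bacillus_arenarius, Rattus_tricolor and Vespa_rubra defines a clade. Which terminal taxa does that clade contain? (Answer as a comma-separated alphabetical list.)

Apis_montanus, Ateles_montanus, Bacillus_arenarius, Formica_litoralis, Homo_orientalis, Oncorhynchus_longipes, Pseudotsuga_litoralis, Rattus_tricolor, Vespa_rubra

Tracing Bacillus_arenarius: it sits inside ((Pseudotsuga_litoralis,Ateles_montanus),Bacillus_arenarius).
Tracing Rattus_tricolor: it sits inside (Rattus_tricolor,Oncorhynchus_longipes).
Tracing Vespa_rubra: it sits inside (Vespa_rubra,(Formica_litoralis,Homo_orientalis)).
The smallest clade enclosing all 3 is ((Vespa_rubra,(Formica_litoralis,Homo_orientalis)),(Apis_montanus,(((Pseudotsuga_litoralis,Ateles_montanus),Bacillus_arenarius),(Rattus_tricolor,Oncorhynchus_longipes)))); the answer is its 9 terminal taxa in alphabetical order.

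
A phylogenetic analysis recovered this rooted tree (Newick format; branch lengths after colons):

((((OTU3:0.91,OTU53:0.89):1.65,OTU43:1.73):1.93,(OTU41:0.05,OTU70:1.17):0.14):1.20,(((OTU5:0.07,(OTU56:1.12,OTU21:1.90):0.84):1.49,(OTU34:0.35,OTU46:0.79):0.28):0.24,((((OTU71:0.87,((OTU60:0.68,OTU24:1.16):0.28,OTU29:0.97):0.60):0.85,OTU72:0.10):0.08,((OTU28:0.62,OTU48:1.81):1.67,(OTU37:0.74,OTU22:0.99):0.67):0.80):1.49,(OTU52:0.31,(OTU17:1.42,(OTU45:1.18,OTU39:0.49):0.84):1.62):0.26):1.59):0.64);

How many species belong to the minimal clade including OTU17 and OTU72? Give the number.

13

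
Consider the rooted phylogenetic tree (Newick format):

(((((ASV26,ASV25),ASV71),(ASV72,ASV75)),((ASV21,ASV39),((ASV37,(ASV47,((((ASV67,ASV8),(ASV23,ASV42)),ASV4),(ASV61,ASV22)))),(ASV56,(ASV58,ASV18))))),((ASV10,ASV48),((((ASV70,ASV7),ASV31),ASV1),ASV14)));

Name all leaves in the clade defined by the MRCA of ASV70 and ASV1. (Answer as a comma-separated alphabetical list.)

ASV1, ASV31, ASV7, ASV70

Tracing ASV70: it sits inside (ASV70,ASV7).
Tracing ASV1: it sits inside (((ASV70,ASV7),ASV31),ASV1).
The smallest clade enclosing both is (((ASV70,ASV7),ASV31),ASV1); the answer is its 4 terminal taxa in alphabetical order.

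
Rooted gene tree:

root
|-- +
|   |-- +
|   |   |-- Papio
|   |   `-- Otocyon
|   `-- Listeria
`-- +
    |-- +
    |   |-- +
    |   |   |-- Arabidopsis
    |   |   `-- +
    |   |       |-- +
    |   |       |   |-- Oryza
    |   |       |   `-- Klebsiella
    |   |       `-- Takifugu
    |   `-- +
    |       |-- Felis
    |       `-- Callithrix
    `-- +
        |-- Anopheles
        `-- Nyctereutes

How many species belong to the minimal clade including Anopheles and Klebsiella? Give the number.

8

The MRCA of Anopheles and Klebsiella is the node subtending (((Arabidopsis,((Oryza,Klebsiella),Takifugu)),(Felis,Callithrix)),(Anopheles,Nyctereutes)).
That clade contains 8 terminal taxa: Anopheles, Arabidopsis, Callithrix, Felis, Klebsiella, Nyctereutes, Oryza, Takifugu.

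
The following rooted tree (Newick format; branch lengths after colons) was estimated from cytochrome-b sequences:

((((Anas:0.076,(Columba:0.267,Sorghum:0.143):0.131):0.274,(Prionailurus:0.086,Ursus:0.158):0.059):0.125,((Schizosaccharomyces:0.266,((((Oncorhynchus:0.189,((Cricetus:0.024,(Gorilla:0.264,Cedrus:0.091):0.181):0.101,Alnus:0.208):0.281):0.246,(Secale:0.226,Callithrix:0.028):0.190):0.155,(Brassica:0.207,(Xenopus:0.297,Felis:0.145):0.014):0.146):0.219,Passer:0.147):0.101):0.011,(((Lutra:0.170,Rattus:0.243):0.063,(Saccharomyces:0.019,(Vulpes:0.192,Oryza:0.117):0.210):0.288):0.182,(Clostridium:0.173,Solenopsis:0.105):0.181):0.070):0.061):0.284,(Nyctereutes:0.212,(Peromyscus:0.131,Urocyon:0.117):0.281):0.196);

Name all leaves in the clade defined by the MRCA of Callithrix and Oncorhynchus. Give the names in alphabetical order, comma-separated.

Tracing Callithrix: it sits inside (Secale,Callithrix).
Tracing Oncorhynchus: it sits inside (Oncorhynchus,((Cricetus,(Gorilla,Cedrus)),Alnus)).
The smallest clade enclosing both is ((Oncorhynchus,((Cricetus,(Gorilla,Cedrus)),Alnus)),(Secale,Callithrix)); the answer is its 7 terminal taxa in alphabetical order.

Alnus, Callithrix, Cedrus, Cricetus, Gorilla, Oncorhynchus, Secale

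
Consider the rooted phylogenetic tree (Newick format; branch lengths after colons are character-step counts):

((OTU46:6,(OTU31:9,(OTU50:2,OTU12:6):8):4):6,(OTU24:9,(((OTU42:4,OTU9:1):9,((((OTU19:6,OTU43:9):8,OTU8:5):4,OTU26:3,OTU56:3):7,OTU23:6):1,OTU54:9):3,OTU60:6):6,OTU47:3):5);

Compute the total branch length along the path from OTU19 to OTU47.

38

The path runs OTU19 → … → MRCA → … → OTU47; the MRCA is the node subtending (OTU24,(((OTU42,OTU9),((((OTU19,OTU43),OTU8),OTU26,OTU56),OTU23),OTU54),OTU60),OTU47).
Branch lengths along that path: 6 + 8 + 4 + 7 + 1 + 3 + 6 + 3 = 38.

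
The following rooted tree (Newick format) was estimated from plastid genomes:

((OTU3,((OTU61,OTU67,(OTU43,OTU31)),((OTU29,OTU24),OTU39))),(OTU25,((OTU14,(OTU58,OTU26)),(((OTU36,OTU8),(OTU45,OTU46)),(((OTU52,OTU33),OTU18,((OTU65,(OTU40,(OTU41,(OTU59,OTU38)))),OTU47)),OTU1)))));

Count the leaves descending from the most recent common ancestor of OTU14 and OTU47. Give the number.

17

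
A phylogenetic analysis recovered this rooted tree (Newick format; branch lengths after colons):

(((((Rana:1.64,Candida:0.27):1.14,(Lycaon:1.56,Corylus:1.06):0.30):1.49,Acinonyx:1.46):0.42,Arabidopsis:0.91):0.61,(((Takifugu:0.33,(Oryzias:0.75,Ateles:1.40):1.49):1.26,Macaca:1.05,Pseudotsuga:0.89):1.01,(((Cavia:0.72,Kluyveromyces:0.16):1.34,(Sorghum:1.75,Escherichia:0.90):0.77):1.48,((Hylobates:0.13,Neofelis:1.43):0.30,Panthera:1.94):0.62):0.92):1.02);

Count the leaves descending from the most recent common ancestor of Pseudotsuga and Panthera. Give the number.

The MRCA of Pseudotsuga and Panthera is the node subtending (((Takifugu,(Oryzias,Ateles)),Macaca,Pseudotsuga),(((Cavia,Kluyveromyces),(Sorghum,Escherichia)),((Hylobates,Neofelis),Panthera))).
That clade contains 12 terminal taxa: Ateles, Cavia, Escherichia, Hylobates, Kluyveromyces, Macaca, Neofelis, Oryzias, Panthera, Pseudotsuga, Sorghum, Takifugu.

12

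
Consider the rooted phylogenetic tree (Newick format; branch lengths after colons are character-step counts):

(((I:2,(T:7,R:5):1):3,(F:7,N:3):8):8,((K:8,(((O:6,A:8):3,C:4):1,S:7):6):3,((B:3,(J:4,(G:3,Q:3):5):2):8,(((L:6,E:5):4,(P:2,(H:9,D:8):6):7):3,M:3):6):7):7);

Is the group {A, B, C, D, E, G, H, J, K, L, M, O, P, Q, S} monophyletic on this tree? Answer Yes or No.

Yes

The most recent common ancestor of these taxa subtends ((K,(((O,A),C),S)),((B,(J,(G,Q))),(((L,E),(P,(H,D))),M))).
That clade has exactly 15 tips — every listed taxon and nothing else — so the group is monophyletic.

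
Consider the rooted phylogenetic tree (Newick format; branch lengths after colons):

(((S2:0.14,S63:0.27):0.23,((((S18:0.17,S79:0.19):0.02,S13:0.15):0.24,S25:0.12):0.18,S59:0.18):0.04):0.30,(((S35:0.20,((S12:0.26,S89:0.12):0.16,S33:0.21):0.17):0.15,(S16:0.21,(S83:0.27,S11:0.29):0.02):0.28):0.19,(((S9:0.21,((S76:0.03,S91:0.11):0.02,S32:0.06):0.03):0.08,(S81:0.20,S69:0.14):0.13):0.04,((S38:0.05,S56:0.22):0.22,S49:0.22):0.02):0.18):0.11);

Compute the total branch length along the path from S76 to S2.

The path runs S76 → … → MRCA → … → S2; the MRCA is the root of the tree.
Branch lengths along that path: 0.03 + 0.02 + 0.03 + 0.08 + 0.04 + 0.18 + 0.11 + 0.30 + 0.23 + 0.14 = 1.16.

1.16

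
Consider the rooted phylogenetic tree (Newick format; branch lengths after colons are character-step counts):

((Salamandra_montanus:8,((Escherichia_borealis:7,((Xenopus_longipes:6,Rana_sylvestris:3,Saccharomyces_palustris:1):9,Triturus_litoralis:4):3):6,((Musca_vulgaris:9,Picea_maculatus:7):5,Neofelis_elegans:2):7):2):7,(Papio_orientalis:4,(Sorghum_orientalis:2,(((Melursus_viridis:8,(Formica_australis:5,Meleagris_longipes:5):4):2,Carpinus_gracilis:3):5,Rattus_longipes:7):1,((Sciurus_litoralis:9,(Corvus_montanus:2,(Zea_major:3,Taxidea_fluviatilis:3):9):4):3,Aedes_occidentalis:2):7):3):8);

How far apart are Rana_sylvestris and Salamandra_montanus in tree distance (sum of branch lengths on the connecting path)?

31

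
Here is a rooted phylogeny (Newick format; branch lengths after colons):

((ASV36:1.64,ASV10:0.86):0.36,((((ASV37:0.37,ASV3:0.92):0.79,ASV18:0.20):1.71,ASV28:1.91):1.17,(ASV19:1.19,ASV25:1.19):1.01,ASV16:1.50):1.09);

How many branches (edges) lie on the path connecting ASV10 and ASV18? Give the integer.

The MRCA of ASV10 and ASV18 is the root of the tree.
From ASV10 up to that node: 2 branches. From ASV18 up to the same node: 4 branches. Total: 2 + 4 = 6.

6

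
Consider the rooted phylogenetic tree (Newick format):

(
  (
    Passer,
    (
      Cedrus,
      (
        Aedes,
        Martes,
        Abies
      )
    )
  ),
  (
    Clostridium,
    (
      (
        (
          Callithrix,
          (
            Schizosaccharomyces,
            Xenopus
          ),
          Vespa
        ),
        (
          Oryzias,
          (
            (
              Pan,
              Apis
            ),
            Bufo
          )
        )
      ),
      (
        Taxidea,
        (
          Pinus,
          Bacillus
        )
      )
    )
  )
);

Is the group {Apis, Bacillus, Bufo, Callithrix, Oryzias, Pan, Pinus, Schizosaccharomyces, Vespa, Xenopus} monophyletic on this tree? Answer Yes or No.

The MRCA of the listed taxa subtends (((Callithrix,(Schizosaccharomyces,Xenopus),Vespa),(Oryzias,((Pan,Apis),Bufo))),(Taxidea,(Pinus,Bacillus))).
That clade also contains Taxidea, which is not in the proposed group, so the group is not monophyletic.

No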